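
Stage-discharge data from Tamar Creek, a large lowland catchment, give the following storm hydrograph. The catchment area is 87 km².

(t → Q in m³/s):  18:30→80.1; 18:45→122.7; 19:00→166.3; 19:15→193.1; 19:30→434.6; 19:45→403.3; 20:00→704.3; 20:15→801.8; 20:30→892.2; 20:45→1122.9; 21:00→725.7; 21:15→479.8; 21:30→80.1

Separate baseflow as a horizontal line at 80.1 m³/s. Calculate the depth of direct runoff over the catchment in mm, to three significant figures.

Direct runoff: 0.0, 42.6, 86.2, 113.0, 354.5, 323.2, 624.2, 721.7, 812.1, 1042.8, 645.6, 399.7, 0.0 m³/s; ΣQ_DR = 5166 m³/s.
V = ΣQ_DR · Δt = 5166 × 900 s = 4.649 × 10^6 m³.
Over A = 87 km², depth = V / A = 53.4 mm.

d ≈ 53.4 mm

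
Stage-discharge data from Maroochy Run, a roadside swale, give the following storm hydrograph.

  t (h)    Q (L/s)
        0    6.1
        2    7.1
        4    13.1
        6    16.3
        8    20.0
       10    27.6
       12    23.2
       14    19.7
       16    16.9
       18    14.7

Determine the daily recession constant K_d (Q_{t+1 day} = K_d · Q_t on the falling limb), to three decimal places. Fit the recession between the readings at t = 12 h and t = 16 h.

Between t = 12 h and t = 16 h the flow falls from 23.2 to 16.9 L/s over 2×2 h = 4 h.
Per-interval ratio K = (16.9/23.2)^(1/2) = 0.8535; K_d = K^(24/2) = 0.149.

K_d ≈ 0.149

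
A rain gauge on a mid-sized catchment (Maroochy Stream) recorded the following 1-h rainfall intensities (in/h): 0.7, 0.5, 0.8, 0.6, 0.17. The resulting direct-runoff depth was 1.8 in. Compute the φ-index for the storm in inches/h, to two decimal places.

φ ≈ 0.20 in/h

Only the 4 blocks with intensity above φ contribute runoff: 0.7, 0.5, 0.8, 0.6 in/h.
Σ(I−φ)·Δt = d  ⇒  (0.7+0.5+0.8+0.6 − 4φ)·1 = 1.8
φ = (2.600 − 1.8/1) / 4 = 0.20 in/h.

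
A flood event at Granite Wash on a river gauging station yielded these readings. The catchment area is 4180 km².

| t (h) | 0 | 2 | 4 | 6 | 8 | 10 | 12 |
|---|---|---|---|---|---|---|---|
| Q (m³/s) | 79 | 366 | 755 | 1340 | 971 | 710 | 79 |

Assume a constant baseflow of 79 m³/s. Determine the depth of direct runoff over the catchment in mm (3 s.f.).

Direct runoff: 0.0, 287.0, 676.0, 1261.0, 892.0, 631.0, 0.0 m³/s; ΣQ_DR = 3747 m³/s.
V = ΣQ_DR · Δt = 3747 × 7200 s = 2.698 × 10^7 m³.
Over A = 4180 km², depth = V / A = 6.45 mm.

d ≈ 6.45 mm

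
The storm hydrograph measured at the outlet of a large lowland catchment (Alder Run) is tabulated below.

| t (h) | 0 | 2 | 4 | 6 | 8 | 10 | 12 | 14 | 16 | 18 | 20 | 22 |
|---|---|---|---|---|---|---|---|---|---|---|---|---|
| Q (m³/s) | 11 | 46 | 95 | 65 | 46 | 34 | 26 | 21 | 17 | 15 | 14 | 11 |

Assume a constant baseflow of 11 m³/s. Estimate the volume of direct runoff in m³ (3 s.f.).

Direct-runoff ordinates (Q − Q_b): 0.0, 35.0, 84.0, 54.0, 35.0, 23.0, 15.0, 10.0, 6.0, 4.0, 3.0, 0.0 m³/s.
ΣQ_DR = 269.0 m³/s.
With Δt = 2 h = 7200 s, V = ΣQ_DR · Δt = 269.0 × 7200 = 1.94 × 10^6 m³.

V ≈ 1.94 × 10^6 m³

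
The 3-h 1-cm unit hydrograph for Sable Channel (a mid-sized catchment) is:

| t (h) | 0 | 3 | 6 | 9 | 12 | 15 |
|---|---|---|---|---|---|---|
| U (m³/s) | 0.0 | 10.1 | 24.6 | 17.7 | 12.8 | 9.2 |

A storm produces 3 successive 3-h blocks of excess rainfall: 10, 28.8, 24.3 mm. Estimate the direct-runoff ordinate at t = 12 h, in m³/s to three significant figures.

Q ≈ 124 m³/s

By discrete convolution, Q_j = Σ (P_i / 10 mm) · U_{j−i}.
At t = 12 h (j=4): Q = (10/10)·12.8 + (28.8/10)·17.7 + (24.3/10)·24.6 = 124 m³/s.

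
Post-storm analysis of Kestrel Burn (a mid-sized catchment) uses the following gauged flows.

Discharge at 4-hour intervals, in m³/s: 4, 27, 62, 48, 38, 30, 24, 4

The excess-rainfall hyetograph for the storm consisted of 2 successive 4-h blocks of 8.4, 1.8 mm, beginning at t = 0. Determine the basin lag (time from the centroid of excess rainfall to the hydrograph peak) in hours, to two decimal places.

t_L ≈ 5.29 h

Centroid of excess rainfall: t_c = Σ P_i·t̄_i / ΣP_i = 2.7059 h (block centres at 2, 6 h).
Hydrograph peak occurs at t = 8 h, so basin lag t_L = 8 − 2.7059 = 5.29 h.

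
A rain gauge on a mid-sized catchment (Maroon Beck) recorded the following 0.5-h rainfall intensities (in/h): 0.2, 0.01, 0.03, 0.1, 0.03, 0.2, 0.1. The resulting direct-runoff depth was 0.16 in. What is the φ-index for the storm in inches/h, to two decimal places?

Only the 4 blocks with intensity above φ contribute runoff: 0.2, 0.1, 0.2, 0.1 in/h.
Σ(I−φ)·Δt = d  ⇒  (0.2+0.1+0.2+0.1 − 4φ)·0.5 = 0.16
φ = (0.6000 − 0.16/0.5) / 4 = 0.07 in/h.

φ ≈ 0.07 in/h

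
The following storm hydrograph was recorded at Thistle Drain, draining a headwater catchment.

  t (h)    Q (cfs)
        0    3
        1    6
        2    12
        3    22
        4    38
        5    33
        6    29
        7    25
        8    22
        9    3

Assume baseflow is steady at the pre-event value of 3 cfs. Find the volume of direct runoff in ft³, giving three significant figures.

Direct-runoff ordinates (Q − Q_b): 0.0, 3.0, 9.0, 19.0, 35.0, 30.0, 26.0, 22.0, 19.0, 0.0 cfs.
ΣQ_DR = 163.0 cfs.
With Δt = 1 h = 3600 s, V = ΣQ_DR · Δt = 163.0 × 3600 = 5.87 × 10^5 ft³.

V ≈ 5.87 × 10^5 ft³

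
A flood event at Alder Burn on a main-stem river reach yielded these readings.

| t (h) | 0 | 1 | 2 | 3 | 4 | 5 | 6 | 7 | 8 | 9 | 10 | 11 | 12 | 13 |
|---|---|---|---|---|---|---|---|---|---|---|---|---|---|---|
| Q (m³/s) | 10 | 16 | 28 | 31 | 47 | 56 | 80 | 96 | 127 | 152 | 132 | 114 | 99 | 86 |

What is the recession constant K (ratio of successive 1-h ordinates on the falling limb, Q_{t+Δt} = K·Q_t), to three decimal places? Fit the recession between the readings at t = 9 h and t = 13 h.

Using the recession-limb readings at t = 9 h and t = 13 h: Q falls from 152 to 86 m³/s over 4 intervals.
K = (Q₂/Q₁)^(1/4) = (86/152)^(1/4) = 0.867.

K ≈ 0.867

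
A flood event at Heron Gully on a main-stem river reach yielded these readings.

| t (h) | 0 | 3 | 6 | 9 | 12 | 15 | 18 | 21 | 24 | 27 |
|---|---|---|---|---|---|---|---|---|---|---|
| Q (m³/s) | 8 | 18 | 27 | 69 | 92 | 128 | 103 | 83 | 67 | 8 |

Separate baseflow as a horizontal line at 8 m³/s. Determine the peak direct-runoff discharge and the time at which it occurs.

Subtracting baseflow gives direct-runoff ordinates: 0.0, 10.0, 19.0, 61.0, 84.0, 120.0, 95.0, 75.0, 59.0, 0.0 m³/s.
The maximum is 120.0 m³/s, occurring at the reading for t = 15 h.

Q_p = 120.0 m³/s at t = 15 h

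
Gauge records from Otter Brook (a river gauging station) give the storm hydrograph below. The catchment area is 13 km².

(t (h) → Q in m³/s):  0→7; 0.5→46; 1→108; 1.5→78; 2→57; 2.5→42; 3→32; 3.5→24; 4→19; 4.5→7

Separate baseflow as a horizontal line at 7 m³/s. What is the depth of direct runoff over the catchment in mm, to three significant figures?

d ≈ 48.5 mm

Direct runoff: 0.0, 39.0, 101.0, 71.0, 50.0, 35.0, 25.0, 17.0, 12.0, 0.0 m³/s; ΣQ_DR = 350.0 m³/s.
V = ΣQ_DR · Δt = 350.0 × 1800 s = 6.300 × 10^5 m³.
Over A = 13 km², depth = V / A = 48.5 mm.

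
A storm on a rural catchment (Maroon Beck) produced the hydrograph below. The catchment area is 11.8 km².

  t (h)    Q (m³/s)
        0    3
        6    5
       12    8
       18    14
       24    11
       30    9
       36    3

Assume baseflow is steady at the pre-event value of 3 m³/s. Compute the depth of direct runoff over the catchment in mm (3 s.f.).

d ≈ 58.6 mm

Direct runoff: 0.0, 2.0, 5.0, 11.0, 8.0, 6.0, 0.0 m³/s; ΣQ_DR = 32.00 m³/s.
V = ΣQ_DR · Δt = 32.00 × 21600 s = 6.912 × 10^5 m³.
Over A = 11.8 km², depth = V / A = 58.6 mm.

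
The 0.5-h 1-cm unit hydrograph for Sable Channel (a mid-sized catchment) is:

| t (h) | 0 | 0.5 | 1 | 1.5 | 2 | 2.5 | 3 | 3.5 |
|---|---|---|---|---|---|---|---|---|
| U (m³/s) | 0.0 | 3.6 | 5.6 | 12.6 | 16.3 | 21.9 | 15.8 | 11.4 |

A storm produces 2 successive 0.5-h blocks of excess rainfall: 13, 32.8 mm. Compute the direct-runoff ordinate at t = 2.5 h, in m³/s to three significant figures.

Q ≈ 81.9 m³/s

By discrete convolution, Q_j = Σ (P_i / 10 mm) · U_{j−i}.
At t = 2.5 h (j=5): Q = (13/10)·21.9 + (32.8/10)·16.3 = 81.9 m³/s.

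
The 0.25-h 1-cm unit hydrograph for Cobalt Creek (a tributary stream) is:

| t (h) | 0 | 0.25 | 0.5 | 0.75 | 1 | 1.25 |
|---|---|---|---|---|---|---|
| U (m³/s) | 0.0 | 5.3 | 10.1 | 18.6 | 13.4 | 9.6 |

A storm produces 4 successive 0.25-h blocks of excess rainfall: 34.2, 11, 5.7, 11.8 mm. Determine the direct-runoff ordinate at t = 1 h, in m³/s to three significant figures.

Q ≈ 78.3 m³/s

By discrete convolution, Q_j = Σ (P_i / 10 mm) · U_{j−i}.
At t = 1 h (j=4): Q = (34.2/10)·13.4 + (11/10)·18.6 + (5.7/10)·10.1 + (11.8/10)·5.3 = 78.3 m³/s.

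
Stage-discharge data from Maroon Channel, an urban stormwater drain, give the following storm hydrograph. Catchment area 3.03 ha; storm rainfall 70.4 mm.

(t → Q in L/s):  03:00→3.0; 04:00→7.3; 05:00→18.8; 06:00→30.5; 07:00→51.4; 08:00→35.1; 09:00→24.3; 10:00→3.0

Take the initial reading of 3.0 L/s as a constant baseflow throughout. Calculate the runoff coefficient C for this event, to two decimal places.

ΣQ_DR = 149.4 L/s; V = ΣQ_DR·Δt = 5.378 × 10^5 L.
Runoff depth d = V / A = 17.75 mm.
C = d / P = 17.75 / 70.4 = 0.25.

C ≈ 0.25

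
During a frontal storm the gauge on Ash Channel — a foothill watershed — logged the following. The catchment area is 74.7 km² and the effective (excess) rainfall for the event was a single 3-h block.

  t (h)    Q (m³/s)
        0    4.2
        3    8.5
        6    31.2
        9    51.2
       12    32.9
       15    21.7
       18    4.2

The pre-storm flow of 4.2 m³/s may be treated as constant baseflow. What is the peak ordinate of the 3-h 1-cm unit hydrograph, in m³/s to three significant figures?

Direct runoff: 0.0, 4.3, 27.0, 47.0, 28.7, 17.5, 0.0 m³/s; ΣQ_DR = 124.5 m³/s, peak = 47.0 m³/s.
Runoff depth d = ΣQ_DR·Δt / A = 124.5 × 10800 / (74.7 km²) = 18.00 mm.
The 1-cm UH is the DRH scaled by (10 mm)/d, so U_p = 47.0 × 10/18.00 = 26.1 m³/s.

U_p ≈ 26.1 m³/s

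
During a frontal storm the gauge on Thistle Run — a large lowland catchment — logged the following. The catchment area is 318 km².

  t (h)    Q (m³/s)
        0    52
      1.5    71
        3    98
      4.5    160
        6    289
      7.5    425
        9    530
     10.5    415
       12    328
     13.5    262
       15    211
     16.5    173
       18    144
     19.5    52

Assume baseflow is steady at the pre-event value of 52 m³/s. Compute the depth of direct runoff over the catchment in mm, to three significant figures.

d ≈ 42.1 mm

Direct runoff: 0.0, 19.0, 46.0, 108.0, 237.0, 373.0, 478.0, 363.0, 276.0, 210.0, 159.0, 121.0, 92.0, 0.0 m³/s; ΣQ_DR = 2482 m³/s.
V = ΣQ_DR · Δt = 2482 × 5400 s = 1.340 × 10^7 m³.
Over A = 318 km², depth = V / A = 42.1 mm.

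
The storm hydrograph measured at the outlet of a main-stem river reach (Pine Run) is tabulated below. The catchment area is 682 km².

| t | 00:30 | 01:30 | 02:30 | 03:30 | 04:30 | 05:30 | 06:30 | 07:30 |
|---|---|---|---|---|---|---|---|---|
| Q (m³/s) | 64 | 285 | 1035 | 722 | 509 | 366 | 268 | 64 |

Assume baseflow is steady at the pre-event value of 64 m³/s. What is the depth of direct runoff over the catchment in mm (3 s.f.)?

Direct runoff: 0.0, 221.0, 971.0, 658.0, 445.0, 302.0, 204.0, 0.0 m³/s; ΣQ_DR = 2801 m³/s.
V = ΣQ_DR · Δt = 2801 × 3600 s = 1.008 × 10^7 m³.
Over A = 682 km², depth = V / A = 14.8 mm.

d ≈ 14.8 mm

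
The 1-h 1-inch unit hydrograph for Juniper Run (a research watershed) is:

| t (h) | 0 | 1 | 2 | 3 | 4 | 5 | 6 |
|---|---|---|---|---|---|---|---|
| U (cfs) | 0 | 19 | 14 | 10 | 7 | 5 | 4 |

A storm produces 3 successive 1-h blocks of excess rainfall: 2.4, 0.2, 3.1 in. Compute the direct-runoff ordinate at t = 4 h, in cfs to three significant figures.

Q ≈ 62.2 cfs

By discrete convolution, Q_j = Σ (P_i / 1 in) · U_{j−i}.
At t = 4 h (j=4): Q = (2.4/1)·7 + (0.2/1)·10 + (3.1/1)·14 = 62.2 cfs.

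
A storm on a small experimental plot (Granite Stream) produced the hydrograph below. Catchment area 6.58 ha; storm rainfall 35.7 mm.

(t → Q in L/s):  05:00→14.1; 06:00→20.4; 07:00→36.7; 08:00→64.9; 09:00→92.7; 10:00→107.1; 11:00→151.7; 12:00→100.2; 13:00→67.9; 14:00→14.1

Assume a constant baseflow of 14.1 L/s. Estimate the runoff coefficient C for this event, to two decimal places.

ΣQ_DR = 528.8 L/s; V = ΣQ_DR·Δt = 1.904 × 10^6 L.
Runoff depth d = V / A = 28.93 mm.
C = d / P = 28.93 / 35.7 = 0.81.

C ≈ 0.81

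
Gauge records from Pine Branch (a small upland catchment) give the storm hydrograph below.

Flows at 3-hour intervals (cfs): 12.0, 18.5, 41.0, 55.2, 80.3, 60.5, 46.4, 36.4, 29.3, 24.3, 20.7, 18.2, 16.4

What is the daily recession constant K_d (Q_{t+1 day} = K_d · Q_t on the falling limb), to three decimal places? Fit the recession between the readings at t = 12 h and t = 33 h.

Between t = 12 h and t = 33 h the flow falls from 80.3 to 18.2 cfs over 7×3 h = 21 h.
Per-interval ratio K = (18.2/80.3)^(1/7) = 0.8089; K_d = K^(24/3) = 0.183.

K_d ≈ 0.183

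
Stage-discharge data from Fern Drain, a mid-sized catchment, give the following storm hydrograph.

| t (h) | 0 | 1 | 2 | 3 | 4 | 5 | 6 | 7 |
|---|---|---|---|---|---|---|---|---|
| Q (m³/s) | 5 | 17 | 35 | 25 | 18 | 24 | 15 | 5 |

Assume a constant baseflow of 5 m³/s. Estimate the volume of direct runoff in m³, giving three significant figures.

Direct-runoff ordinates (Q − Q_b): 0.0, 12.0, 30.0, 20.0, 13.0, 19.0, 10.0, 0.0 m³/s.
ΣQ_DR = 104.0 m³/s.
With Δt = 1 h = 3600 s, V = ΣQ_DR · Δt = 104.0 × 3600 = 3.74 × 10^5 m³.

V ≈ 3.74 × 10^5 m³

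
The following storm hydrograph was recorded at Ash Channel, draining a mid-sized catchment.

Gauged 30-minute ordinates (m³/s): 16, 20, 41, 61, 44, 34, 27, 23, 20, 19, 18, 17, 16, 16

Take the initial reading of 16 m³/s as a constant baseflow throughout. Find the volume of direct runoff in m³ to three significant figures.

V ≈ 2.66 × 10^5 m³

Direct-runoff ordinates (Q − Q_b): 0.0, 4.0, 25.0, 45.0, 28.0, 18.0, 11.0, 7.0, 4.0, 3.0, 2.0, 1.0, 0.0, 0.0 m³/s.
ΣQ_DR = 148.0 m³/s.
With Δt = 0.5 h = 1800 s, V = ΣQ_DR · Δt = 148.0 × 1800 = 2.66 × 10^5 m³.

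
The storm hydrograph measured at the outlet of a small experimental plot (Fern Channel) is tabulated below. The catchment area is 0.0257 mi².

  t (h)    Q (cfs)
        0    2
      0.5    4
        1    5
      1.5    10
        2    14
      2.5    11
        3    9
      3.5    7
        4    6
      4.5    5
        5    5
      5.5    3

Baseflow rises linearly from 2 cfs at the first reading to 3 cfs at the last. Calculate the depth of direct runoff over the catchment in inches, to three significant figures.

d ≈ 1.54 in

Direct runoff: 0.00, 1.91, 2.82, 7.73, 11.64, 8.55, 6.45, 4.36, 3.27, 2.18, 2.09, 0.00 cfs; ΣQ_DR = 51.00 cfs.
V = ΣQ_DR · Δt = 51.00 × 1800 s = 91800 ft³.
Over A = 0.0257 mi², depth = V / A = 1.54 in.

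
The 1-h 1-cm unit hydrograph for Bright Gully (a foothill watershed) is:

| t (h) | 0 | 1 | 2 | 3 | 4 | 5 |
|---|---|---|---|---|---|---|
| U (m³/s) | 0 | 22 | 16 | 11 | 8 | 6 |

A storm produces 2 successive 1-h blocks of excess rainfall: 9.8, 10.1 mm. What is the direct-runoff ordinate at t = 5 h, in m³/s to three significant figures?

By discrete convolution, Q_j = Σ (P_i / 10 mm) · U_{j−i}.
At t = 5 h (j=5): Q = (9.8/10)·6 + (10.1/10)·8 = 14.0 m³/s.

Q ≈ 14.0 m³/s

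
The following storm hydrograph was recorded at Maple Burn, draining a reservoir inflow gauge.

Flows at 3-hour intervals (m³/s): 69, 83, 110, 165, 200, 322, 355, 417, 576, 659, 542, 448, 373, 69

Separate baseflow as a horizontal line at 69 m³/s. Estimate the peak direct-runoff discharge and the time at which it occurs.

Subtracting baseflow gives direct-runoff ordinates: 0.0, 14.0, 41.0, 96.0, 131.0, 253.0, 286.0, 348.0, 507.0, 590.0, 473.0, 379.0, 304.0, 0.0 m³/s.
The maximum is 590.0 m³/s, occurring at the reading for t = 27 h.

Q_p = 590.0 m³/s at t = 27 h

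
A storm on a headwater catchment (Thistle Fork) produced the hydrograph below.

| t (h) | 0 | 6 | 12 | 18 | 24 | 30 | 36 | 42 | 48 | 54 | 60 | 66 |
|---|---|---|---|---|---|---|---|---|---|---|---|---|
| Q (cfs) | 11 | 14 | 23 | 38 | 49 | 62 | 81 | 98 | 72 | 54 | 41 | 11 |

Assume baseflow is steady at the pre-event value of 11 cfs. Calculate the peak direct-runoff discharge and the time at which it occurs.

Q_p = 87.0 cfs at t = 42 h

Subtracting baseflow gives direct-runoff ordinates: 0.0, 3.0, 12.0, 27.0, 38.0, 51.0, 70.0, 87.0, 61.0, 43.0, 30.0, 0.0 cfs.
The maximum is 87.0 cfs, occurring at the reading for t = 42 h.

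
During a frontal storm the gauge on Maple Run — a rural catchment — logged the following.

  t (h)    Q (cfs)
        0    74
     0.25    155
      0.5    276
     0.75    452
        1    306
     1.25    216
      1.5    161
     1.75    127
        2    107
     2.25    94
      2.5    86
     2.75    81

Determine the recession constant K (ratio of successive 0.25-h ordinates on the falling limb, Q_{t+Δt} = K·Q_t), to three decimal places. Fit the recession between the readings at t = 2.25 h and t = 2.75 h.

Using the recession-limb readings at t = 2.25 h and t = 2.75 h: Q falls from 94 to 81 cfs over 2 intervals.
K = (Q₂/Q₁)^(1/2) = (81/94)^(1/2) = 0.928.

K ≈ 0.928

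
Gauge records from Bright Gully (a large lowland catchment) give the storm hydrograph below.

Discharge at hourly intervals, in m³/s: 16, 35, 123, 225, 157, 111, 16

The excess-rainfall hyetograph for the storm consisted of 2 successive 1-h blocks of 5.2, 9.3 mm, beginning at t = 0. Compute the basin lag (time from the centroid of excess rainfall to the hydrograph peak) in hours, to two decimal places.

Centroid of excess rainfall: t_c = Σ P_i·t̄_i / ΣP_i = 1.1414 h (block centres at 0.5, 1.5 h).
Hydrograph peak occurs at t = 3 h, so basin lag t_L = 3 − 1.1414 = 1.86 h.

t_L ≈ 1.86 h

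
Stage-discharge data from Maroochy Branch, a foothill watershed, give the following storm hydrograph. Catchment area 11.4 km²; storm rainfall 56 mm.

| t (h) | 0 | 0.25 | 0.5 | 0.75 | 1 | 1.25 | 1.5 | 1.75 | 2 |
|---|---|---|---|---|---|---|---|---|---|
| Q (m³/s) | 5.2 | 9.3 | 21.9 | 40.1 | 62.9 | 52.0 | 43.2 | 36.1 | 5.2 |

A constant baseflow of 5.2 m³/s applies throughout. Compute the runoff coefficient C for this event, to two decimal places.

C ≈ 0.32

ΣQ_DR = 229.1 m³/s; V = ΣQ_DR·Δt = 2.062 × 10^5 m³.
Runoff depth d = V / A = 18.09 mm.
C = d / P = 18.09 / 56 = 0.32.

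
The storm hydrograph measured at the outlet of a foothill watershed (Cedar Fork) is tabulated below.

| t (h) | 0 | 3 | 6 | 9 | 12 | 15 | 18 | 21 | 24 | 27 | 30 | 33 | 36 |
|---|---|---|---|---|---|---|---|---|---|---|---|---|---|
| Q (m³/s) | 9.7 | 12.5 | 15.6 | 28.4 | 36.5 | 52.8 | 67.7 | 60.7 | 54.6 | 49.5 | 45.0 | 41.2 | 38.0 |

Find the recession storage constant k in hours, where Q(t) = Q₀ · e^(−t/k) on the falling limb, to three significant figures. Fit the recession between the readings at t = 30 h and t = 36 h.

k ≈ 35.5 h

On the falling limb, Q drops from 45.0 to 38.0 m³/s between t = 30 h and t = 36 h (Δt = 6 h).
k = −Δt / ln(Q₂/Q₁) = −6 / ln(38.0/45.0) = 35.5 h.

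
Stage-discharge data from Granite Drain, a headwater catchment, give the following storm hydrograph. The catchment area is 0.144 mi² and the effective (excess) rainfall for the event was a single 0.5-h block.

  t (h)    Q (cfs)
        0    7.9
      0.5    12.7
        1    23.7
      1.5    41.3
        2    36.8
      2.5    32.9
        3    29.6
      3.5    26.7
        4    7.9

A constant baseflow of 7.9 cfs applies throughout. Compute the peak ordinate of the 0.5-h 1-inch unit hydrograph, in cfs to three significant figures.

Direct runoff: 0.0, 4.8, 15.8, 33.4, 28.9, 25.0, 21.7, 18.8, 0.0 cfs; ΣQ_DR = 148.4 cfs, peak = 33.4 cfs.
Runoff depth d = ΣQ_DR·Δt / A = 148.4 × 1800 / (0.144 mi²) = 0.7985 in.
The 1-inch UH is the DRH scaled by (1 in)/d, so U_p = 33.4 × 1/0.7985 = 41.8 cfs.

U_p ≈ 41.8 cfs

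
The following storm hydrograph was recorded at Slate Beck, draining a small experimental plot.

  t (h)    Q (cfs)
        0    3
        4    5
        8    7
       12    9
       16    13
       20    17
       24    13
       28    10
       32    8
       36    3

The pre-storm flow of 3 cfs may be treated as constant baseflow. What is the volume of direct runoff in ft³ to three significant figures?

Direct-runoff ordinates (Q − Q_b): 0.0, 2.0, 4.0, 6.0, 10.0, 14.0, 10.0, 7.0, 5.0, 0.0 cfs.
ΣQ_DR = 58.00 cfs.
With Δt = 4 h = 14400 s, V = ΣQ_DR · Δt = 58.00 × 14400 = 8.35 × 10^5 ft³.

V ≈ 8.35 × 10^5 ft³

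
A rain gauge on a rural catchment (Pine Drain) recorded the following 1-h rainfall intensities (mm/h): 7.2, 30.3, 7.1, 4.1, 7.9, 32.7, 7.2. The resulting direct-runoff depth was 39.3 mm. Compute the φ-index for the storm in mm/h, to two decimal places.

Only the 2 blocks with intensity above φ contribute runoff: 30.3, 32.7 mm/h.
Σ(I−φ)·Δt = d  ⇒  (30.3+32.7 − 2φ)·1 = 39.3
φ = (63.00 − 39.3/1) / 2 = 11.85 mm/h.

φ ≈ 11.85 mm/h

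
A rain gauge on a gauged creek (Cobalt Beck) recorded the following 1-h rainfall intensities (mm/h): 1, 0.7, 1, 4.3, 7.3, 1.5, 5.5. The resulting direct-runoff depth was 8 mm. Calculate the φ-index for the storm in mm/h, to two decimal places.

Only the 3 blocks with intensity above φ contribute runoff: 4.3, 7.3, 5.5 mm/h.
Σ(I−φ)·Δt = d  ⇒  (4.3+7.3+5.5 − 3φ)·1 = 8
φ = (17.10 − 8/1) / 3 = 3.03 mm/h.

φ ≈ 3.03 mm/h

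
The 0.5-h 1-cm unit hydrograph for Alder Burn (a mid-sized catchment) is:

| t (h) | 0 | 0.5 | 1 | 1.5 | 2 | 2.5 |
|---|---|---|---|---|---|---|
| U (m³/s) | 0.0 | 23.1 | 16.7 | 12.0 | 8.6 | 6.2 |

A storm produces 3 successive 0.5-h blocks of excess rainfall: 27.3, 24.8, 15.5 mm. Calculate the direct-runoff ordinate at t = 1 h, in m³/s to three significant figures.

Q ≈ 103 m³/s

By discrete convolution, Q_j = Σ (P_i / 10 mm) · U_{j−i}.
At t = 1 h (j=2): Q = (27.3/10)·16.7 + (24.8/10)·23.1 + (15.5/10)·0.0 = 103 m³/s.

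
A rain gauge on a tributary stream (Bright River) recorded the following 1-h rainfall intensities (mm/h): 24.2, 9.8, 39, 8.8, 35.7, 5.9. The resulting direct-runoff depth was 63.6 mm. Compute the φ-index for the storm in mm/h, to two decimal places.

φ ≈ 11.77 mm/h

Only the 3 blocks with intensity above φ contribute runoff: 24.2, 39, 35.7 mm/h.
Σ(I−φ)·Δt = d  ⇒  (24.2+39+35.7 − 3φ)·1 = 63.6
φ = (98.90 − 63.6/1) / 3 = 11.77 mm/h.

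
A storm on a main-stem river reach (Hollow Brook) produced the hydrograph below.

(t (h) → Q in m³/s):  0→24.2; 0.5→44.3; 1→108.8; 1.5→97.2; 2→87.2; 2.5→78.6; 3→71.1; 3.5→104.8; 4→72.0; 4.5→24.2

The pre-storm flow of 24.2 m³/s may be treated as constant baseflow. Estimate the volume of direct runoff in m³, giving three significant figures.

Direct-runoff ordinates (Q − Q_b): 0.0, 20.1, 84.6, 73.0, 63.0, 54.4, 46.9, 80.6, 47.8, 0.0 m³/s.
ΣQ_DR = 470.4 m³/s.
With Δt = 0.5 h = 1800 s, V = ΣQ_DR · Δt = 470.4 × 1800 = 8.47 × 10^5 m³.

V ≈ 8.47 × 10^5 m³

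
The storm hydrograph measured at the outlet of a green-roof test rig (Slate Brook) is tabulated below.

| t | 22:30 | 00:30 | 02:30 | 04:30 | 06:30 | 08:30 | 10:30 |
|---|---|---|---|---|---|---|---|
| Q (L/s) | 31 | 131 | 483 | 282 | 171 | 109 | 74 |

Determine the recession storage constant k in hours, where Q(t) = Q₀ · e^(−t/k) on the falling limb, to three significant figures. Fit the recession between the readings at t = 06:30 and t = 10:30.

On the falling limb, Q drops from 171 to 74 L/s between t = 06:30 and t = 10:30 (Δt = 4 h).
k = −Δt / ln(Q₂/Q₁) = −4 / ln(74/171) = 4.78 h.

k ≈ 4.78 h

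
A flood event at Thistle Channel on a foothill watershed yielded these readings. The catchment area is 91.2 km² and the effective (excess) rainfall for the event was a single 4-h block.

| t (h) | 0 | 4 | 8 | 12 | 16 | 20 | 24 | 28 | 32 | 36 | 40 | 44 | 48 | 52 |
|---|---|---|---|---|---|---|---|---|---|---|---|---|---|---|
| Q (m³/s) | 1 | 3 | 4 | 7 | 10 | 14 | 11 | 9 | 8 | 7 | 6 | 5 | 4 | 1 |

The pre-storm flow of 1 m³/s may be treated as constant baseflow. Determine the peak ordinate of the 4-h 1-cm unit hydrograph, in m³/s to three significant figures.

U_p ≈ 10.8 m³/s

Direct runoff: 0.0, 2.0, 3.0, 6.0, 9.0, 13.0, 10.0, 8.0, 7.0, 6.0, 5.0, 4.0, 3.0, 0.0 m³/s; ΣQ_DR = 76.00 m³/s, peak = 13.0 m³/s.
Runoff depth d = ΣQ_DR·Δt / A = 76.00 × 14400 / (91.2 km²) = 12.00 mm.
The 1-cm UH is the DRH scaled by (10 mm)/d, so U_p = 13.0 × 10/12.00 = 10.8 m³/s.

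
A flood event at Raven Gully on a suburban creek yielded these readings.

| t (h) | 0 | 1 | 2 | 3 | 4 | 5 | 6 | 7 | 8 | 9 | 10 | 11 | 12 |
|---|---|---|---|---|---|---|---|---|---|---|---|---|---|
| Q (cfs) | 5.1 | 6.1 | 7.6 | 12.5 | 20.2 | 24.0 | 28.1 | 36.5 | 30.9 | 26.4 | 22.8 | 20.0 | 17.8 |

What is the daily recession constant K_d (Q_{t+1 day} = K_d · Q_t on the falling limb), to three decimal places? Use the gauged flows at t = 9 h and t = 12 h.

Between t = 9 h and t = 12 h the flow falls from 26.4 to 17.8 cfs over 3×1 h = 3 h.
Per-interval ratio K = (17.8/26.4)^(1/3) = 0.8769; K_d = K^(24/1) = 0.043.

K_d ≈ 0.043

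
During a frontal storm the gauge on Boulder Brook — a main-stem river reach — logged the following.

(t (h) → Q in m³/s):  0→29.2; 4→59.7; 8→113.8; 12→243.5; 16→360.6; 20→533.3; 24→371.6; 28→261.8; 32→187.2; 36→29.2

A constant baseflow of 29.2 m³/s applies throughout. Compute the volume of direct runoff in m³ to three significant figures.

V ≈ 2.73 × 10^7 m³

Direct-runoff ordinates (Q − Q_b): 0.0, 30.5, 84.6, 214.3, 331.4, 504.1, 342.4, 232.6, 158.0, 0.0 m³/s.
ΣQ_DR = 1898 m³/s.
With Δt = 4 h = 14400 s, V = ΣQ_DR · Δt = 1898 × 14400 = 2.73 × 10^7 m³.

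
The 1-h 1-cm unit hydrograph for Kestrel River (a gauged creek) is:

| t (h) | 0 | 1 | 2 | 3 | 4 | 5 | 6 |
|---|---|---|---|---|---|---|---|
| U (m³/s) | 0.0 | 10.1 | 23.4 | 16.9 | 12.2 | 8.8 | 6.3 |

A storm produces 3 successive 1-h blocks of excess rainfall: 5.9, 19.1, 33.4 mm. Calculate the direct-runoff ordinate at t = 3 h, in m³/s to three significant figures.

Q ≈ 88.4 m³/s

By discrete convolution, Q_j = Σ (P_i / 10 mm) · U_{j−i}.
At t = 3 h (j=3): Q = (5.9/10)·16.9 + (19.1/10)·23.4 + (33.4/10)·10.1 = 88.4 m³/s.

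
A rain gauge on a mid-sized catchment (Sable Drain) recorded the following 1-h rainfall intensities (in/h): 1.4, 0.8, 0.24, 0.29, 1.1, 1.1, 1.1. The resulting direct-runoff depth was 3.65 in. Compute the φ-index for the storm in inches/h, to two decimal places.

Only the 5 blocks with intensity above φ contribute runoff: 1.4, 0.8, 1.1, 1.1, 1.1 in/h.
Σ(I−φ)·Δt = d  ⇒  (1.4+0.8+1.1+1.1+1.1 − 5φ)·1 = 3.65
φ = (5.500 − 3.65/1) / 5 = 0.37 in/h.

φ ≈ 0.37 in/h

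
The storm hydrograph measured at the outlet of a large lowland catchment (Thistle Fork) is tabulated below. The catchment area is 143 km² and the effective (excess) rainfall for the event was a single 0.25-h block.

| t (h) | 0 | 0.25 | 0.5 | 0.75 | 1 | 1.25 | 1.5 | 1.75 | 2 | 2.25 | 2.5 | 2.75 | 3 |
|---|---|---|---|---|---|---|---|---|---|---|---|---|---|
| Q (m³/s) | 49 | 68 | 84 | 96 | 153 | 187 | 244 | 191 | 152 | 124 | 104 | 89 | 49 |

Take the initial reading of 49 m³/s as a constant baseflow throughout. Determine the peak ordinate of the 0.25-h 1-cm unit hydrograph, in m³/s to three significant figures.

U_p ≈ 325 m³/s

Direct runoff: 0.0, 19.0, 35.0, 47.0, 104.0, 138.0, 195.0, 142.0, 103.0, 75.0, 55.0, 40.0, 0.0 m³/s; ΣQ_DR = 953.0 m³/s, peak = 195.0 m³/s.
Runoff depth d = ΣQ_DR·Δt / A = 953.0 × 900 / (143 km²) = 5.998 mm.
The 1-cm UH is the DRH scaled by (10 mm)/d, so U_p = 195.0 × 10/5.998 = 325 m³/s.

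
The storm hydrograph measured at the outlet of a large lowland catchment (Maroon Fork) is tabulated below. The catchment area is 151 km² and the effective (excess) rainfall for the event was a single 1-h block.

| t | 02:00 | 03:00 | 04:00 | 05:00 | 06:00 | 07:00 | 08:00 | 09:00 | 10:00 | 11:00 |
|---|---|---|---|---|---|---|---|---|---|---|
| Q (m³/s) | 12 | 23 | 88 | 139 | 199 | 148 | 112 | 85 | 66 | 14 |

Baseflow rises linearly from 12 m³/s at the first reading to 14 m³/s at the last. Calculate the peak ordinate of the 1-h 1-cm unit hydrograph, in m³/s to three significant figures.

Direct runoff: 0.00, 10.78, 75.56, 126.33, 186.11, 134.89, 98.67, 71.44, 52.22, 0.00 m³/s; ΣQ_DR = 756.0 m³/s, peak = 186.11 m³/s.
Runoff depth d = ΣQ_DR·Δt / A = 756.0 × 3600 / (151 km²) = 18.02 mm.
The 1-cm UH is the DRH scaled by (10 mm)/d, so U_p = 186.11 × 10/18.02 = 103 m³/s.

U_p ≈ 103 m³/s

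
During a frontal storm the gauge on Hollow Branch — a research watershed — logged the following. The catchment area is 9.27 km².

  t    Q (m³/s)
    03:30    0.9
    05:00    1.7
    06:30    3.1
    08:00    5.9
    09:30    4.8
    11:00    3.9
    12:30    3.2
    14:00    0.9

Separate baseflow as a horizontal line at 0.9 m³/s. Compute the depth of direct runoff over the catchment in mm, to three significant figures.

Direct runoff: 0.0, 0.8, 2.2, 5.0, 3.9, 3.0, 2.3, 0.0 m³/s; ΣQ_DR = 17.20 m³/s.
V = ΣQ_DR · Δt = 17.20 × 5400 s = 92880 m³.
Over A = 9.27 km², depth = V / A = 10.0 mm.

d ≈ 10.0 mm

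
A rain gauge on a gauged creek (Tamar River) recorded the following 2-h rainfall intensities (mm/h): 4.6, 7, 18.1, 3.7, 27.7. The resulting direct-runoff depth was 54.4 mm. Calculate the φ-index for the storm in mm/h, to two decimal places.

Only the 2 blocks with intensity above φ contribute runoff: 18.1, 27.7 mm/h.
Σ(I−φ)·Δt = d  ⇒  (18.1+27.7 − 2φ)·2 = 54.4
φ = (45.80 − 54.4/2) / 2 = 9.30 mm/h.

φ ≈ 9.30 mm/h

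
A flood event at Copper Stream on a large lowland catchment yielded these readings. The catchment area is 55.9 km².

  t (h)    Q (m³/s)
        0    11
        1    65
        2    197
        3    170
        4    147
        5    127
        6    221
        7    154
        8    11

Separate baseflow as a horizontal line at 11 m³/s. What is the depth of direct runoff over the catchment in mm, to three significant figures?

d ≈ 64.7 mm

Direct runoff: 0.0, 54.0, 186.0, 159.0, 136.0, 116.0, 210.0, 143.0, 0.0 m³/s; ΣQ_DR = 1004 m³/s.
V = ΣQ_DR · Δt = 1004 × 3600 s = 3.614 × 10^6 m³.
Over A = 55.9 km², depth = V / A = 64.7 mm.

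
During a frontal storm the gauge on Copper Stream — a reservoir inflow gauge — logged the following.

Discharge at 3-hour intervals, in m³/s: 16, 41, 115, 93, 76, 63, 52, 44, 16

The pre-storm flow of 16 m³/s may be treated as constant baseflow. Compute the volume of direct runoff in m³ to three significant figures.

Direct-runoff ordinates (Q − Q_b): 0.0, 25.0, 99.0, 77.0, 60.0, 47.0, 36.0, 28.0, 0.0 m³/s.
ΣQ_DR = 372.0 m³/s.
With Δt = 3 h = 10800 s, V = ΣQ_DR · Δt = 372.0 × 10800 = 4.02 × 10^6 m³.

V ≈ 4.02 × 10^6 m³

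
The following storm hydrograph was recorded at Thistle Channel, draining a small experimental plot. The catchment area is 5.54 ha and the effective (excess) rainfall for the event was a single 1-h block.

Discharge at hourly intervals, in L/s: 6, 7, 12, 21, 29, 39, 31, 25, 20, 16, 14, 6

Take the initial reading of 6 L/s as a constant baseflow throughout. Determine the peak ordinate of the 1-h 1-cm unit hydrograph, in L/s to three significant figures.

U_p ≈ 33.0 L/s

Direct runoff: 0.0, 1.0, 6.0, 15.0, 23.0, 33.0, 25.0, 19.0, 14.0, 10.0, 8.0, 0.0 L/s; ΣQ_DR = 154.0 L/s, peak = 33.0 L/s.
Runoff depth d = ΣQ_DR·Δt / A = 154.0 × 3600 / (5.54 ha) = 10.01 mm.
The 1-cm UH is the DRH scaled by (10 mm)/d, so U_p = 33.0 × 10/10.01 = 33.0 L/s.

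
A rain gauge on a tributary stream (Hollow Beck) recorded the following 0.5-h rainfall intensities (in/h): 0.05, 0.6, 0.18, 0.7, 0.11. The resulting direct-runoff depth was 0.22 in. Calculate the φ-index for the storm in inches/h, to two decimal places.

φ ≈ 0.43 in/h

Only the 2 blocks with intensity above φ contribute runoff: 0.6, 0.7 in/h.
Σ(I−φ)·Δt = d  ⇒  (0.6+0.7 − 2φ)·0.5 = 0.22
φ = (1.300 − 0.22/0.5) / 2 = 0.43 in/h.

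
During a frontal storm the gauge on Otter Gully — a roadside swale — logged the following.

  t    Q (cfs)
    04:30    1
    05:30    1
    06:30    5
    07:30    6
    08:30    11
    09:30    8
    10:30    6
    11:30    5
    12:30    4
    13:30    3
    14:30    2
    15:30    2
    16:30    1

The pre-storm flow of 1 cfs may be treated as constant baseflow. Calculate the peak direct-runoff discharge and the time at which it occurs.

Subtracting baseflow gives direct-runoff ordinates: 0.0, 0.0, 4.0, 5.0, 10.0, 7.0, 5.0, 4.0, 3.0, 2.0, 1.0, 1.0, 0.0 cfs.
The maximum is 10.0 cfs, occurring at the reading for t = 08:30.

Q_p = 10.0 cfs at t = 08:30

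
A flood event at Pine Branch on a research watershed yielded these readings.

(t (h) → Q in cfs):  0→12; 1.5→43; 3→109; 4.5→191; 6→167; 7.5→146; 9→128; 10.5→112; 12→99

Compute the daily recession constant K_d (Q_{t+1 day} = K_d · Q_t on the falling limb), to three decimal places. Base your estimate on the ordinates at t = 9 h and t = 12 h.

Between t = 9 h and t = 12 h the flow falls from 128 to 99 cfs over 2×1.5 h = 3 h.
Per-interval ratio K = (99/128)^(1/2) = 0.8795; K_d = K^(24/1.5) = 0.128.

K_d ≈ 0.128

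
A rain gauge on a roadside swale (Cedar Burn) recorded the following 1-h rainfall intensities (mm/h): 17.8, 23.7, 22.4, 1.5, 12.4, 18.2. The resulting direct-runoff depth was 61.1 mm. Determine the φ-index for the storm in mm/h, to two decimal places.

Only the 5 blocks with intensity above φ contribute runoff: 17.8, 23.7, 22.4, 12.4, 18.2 mm/h.
Σ(I−φ)·Δt = d  ⇒  (17.8+23.7+22.4+12.4+18.2 − 5φ)·1 = 61.1
φ = (94.50 − 61.1/1) / 5 = 6.68 mm/h.

φ ≈ 6.68 mm/h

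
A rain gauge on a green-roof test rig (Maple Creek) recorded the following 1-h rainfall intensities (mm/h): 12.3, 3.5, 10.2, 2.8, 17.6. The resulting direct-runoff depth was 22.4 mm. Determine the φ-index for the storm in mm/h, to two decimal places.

φ ≈ 5.90 mm/h

Only the 3 blocks with intensity above φ contribute runoff: 12.3, 10.2, 17.6 mm/h.
Σ(I−φ)·Δt = d  ⇒  (12.3+10.2+17.6 − 3φ)·1 = 22.4
φ = (40.10 − 22.4/1) / 3 = 5.90 mm/h.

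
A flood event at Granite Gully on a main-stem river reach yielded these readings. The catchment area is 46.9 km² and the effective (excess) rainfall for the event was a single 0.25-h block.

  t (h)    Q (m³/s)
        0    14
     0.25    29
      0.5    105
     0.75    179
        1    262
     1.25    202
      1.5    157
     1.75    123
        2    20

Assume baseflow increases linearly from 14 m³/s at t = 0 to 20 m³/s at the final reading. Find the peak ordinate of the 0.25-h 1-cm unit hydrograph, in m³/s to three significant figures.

Direct runoff: 0.00, 14.25, 89.50, 162.75, 245.00, 184.25, 138.50, 103.75, 0.00 m³/s; ΣQ_DR = 938.0 m³/s, peak = 245.00 m³/s.
Runoff depth d = ΣQ_DR·Δt / A = 938.0 × 900 / (46.9 km²) = 18.00 mm.
The 1-cm UH is the DRH scaled by (10 mm)/d, so U_p = 245.00 × 10/18.00 = 136 m³/s.

U_p ≈ 136 m³/s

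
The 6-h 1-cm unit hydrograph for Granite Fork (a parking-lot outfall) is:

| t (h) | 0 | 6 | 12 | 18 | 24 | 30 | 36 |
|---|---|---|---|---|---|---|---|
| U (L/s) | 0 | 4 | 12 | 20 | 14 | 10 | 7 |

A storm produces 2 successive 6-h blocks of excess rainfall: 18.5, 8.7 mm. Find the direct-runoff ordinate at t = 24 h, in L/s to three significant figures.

By discrete convolution, Q_j = Σ (P_i / 10 mm) · U_{j−i}.
At t = 24 h (j=4): Q = (18.5/10)·14 + (8.7/10)·20 = 43.3 L/s.

Q ≈ 43.3 L/s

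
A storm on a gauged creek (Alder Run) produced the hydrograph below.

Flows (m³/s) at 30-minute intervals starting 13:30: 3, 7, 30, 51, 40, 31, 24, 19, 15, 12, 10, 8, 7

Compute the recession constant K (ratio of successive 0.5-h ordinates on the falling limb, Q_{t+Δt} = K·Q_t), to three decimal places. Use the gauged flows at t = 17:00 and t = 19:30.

Using the recession-limb readings at t = 17:00 and t = 19:30: Q falls from 19 to 7 m³/s over 5 intervals.
K = (Q₂/Q₁)^(1/5) = (7/19)^(1/5) = 0.819.

K ≈ 0.819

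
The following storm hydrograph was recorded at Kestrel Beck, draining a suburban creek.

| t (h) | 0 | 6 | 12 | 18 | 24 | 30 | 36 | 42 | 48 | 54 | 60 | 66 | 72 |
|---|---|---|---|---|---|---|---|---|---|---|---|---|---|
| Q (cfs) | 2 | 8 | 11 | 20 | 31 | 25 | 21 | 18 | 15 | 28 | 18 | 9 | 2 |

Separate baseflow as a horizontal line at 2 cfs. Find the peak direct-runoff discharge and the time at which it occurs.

Q_p = 29.0 cfs at t = 24 h

Subtracting baseflow gives direct-runoff ordinates: 0.0, 6.0, 9.0, 18.0, 29.0, 23.0, 19.0, 16.0, 13.0, 26.0, 16.0, 7.0, 0.0 cfs.
The maximum is 29.0 cfs, occurring at the reading for t = 24 h.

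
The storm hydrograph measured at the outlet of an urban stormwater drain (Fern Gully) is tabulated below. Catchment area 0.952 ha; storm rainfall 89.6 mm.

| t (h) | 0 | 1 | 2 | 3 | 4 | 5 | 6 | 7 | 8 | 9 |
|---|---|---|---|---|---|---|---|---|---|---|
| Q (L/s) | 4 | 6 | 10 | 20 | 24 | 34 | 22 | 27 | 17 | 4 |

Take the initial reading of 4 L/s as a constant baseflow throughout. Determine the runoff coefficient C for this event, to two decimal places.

C ≈ 0.54

ΣQ_DR = 128.0 L/s; V = ΣQ_DR·Δt = 4.608 × 10^5 L.
Runoff depth d = V / A = 48.40 mm.
C = d / P = 48.40 / 89.6 = 0.54.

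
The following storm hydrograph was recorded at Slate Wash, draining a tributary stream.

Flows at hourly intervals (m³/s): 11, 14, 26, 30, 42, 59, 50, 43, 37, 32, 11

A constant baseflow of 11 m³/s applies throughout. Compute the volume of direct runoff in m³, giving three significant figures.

Direct-runoff ordinates (Q − Q_b): 0.0, 3.0, 15.0, 19.0, 31.0, 48.0, 39.0, 32.0, 26.0, 21.0, 0.0 m³/s.
ΣQ_DR = 234.0 m³/s.
With Δt = 1 h = 3600 s, V = ΣQ_DR · Δt = 234.0 × 3600 = 8.42 × 10^5 m³.

V ≈ 8.42 × 10^5 m³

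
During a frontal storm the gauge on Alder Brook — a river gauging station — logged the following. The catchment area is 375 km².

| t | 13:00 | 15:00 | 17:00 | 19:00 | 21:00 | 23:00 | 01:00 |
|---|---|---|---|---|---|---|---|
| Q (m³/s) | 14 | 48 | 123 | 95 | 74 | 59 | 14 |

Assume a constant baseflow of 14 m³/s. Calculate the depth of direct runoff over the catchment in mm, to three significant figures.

Direct runoff: 0.0, 34.0, 109.0, 81.0, 60.0, 45.0, 0.0 m³/s; ΣQ_DR = 329.0 m³/s.
V = ΣQ_DR · Δt = 329.0 × 7200 s = 2.369 × 10^6 m³.
Over A = 375 km², depth = V / A = 6.32 mm.

d ≈ 6.32 mm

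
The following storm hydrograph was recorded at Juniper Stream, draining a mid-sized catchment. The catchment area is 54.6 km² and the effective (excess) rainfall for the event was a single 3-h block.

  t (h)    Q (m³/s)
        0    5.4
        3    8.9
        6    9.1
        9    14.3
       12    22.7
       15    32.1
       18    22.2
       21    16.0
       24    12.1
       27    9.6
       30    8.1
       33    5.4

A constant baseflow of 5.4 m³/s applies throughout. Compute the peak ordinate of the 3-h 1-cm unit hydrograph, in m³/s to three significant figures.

Direct runoff: 0.0, 3.5, 3.7, 8.9, 17.3, 26.7, 16.8, 10.6, 6.7, 4.2, 2.7, 0.0 m³/s; ΣQ_DR = 101.1 m³/s, peak = 26.7 m³/s.
Runoff depth d = ΣQ_DR·Δt / A = 101.1 × 10800 / (54.6 km²) = 20.00 mm.
The 1-cm UH is the DRH scaled by (10 mm)/d, so U_p = 26.7 × 10/20.00 = 13.4 m³/s.

U_p ≈ 13.4 m³/s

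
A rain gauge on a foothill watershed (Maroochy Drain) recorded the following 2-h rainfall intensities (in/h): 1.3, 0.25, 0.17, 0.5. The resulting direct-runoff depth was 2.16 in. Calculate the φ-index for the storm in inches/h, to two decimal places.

φ ≈ 0.36 in/h

Only the 2 blocks with intensity above φ contribute runoff: 1.3, 0.5 in/h.
Σ(I−φ)·Δt = d  ⇒  (1.3+0.5 − 2φ)·2 = 2.16
φ = (1.800 − 2.16/2) / 2 = 0.36 in/h.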